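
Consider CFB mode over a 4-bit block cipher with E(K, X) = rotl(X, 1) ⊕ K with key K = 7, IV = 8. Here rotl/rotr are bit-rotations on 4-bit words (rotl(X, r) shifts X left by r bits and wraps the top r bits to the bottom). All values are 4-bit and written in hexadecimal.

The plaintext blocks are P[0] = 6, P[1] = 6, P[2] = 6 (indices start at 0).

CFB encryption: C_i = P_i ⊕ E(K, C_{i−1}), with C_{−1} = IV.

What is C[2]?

C[0]: E(K, 8) = 6; 6 ⊕ 6 = 0.
C[1]: E(K, 0) = 7; 6 ⊕ 7 = 1.
C[2]: E(K, 1) = 5; 6 ⊕ 5 = 3.

C[2] = 3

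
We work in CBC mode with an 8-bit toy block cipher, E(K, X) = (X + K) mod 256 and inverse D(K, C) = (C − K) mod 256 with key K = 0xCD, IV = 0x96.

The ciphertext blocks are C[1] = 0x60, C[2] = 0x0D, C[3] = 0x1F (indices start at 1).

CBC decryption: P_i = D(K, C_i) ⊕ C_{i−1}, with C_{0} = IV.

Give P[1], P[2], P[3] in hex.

P[1] = 0x05, P[2] = 0x20, P[3] = 0x5F

P[1]: D(K, 0x60) = 0x93; 0x93 ⊕ 0x96 = 0x05.
P[2]: D(K, 0x0D) = 0x40; 0x40 ⊕ 0x60 = 0x20.
P[3]: D(K, 0x1F) = 0x52; 0x52 ⊕ 0x0D = 0x5F.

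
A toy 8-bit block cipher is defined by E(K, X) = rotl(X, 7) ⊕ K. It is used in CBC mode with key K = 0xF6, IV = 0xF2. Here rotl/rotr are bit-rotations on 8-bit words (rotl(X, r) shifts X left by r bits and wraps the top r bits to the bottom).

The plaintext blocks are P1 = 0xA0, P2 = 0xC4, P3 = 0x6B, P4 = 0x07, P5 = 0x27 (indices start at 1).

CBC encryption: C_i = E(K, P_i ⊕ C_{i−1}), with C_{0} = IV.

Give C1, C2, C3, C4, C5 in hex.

C1: P1 ⊕ 0xF2 = 0x52; E(K, 0x52) = 0xDF.
C2: P2 ⊕ 0xDF = 0x1B; E(K, 0x1B) = 0x7B.
C3: P3 ⊕ 0x7B = 0x10; E(K, 0x10) = 0xFE.
C4: P4 ⊕ 0xFE = 0xF9; E(K, 0xF9) = 0x0A.
C5: P5 ⊕ 0x0A = 0x2D; E(K, 0x2D) = 0x60.

C1 = 0xDF, C2 = 0x7B, C3 = 0xFE, C4 = 0x0A, C5 = 0x60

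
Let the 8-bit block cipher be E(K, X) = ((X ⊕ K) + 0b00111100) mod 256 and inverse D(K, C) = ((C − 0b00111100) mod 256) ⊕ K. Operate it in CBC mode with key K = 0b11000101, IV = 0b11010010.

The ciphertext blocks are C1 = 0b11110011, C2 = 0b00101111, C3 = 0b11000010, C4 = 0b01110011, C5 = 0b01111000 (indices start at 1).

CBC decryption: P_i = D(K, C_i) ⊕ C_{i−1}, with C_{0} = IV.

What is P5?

P5 = 0b10001010

P5: D(K, 0b01111000) = 0b11111001; 0b11111001 ⊕ 0b01110011 = 0b10001010.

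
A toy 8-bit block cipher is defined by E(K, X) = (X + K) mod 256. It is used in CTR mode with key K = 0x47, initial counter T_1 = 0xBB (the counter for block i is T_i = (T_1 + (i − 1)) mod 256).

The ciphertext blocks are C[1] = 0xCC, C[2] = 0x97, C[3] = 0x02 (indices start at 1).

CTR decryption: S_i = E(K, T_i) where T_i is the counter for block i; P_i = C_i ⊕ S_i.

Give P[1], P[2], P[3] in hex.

P[1] = 0xCE, P[2] = 0x94, P[3] = 0x06

P[1]: T = 0xBB, S = E(K, T) = 0x02; 0xCC ⊕ 0x02 = 0xCE.
P[2]: T = 0xBC, S = E(K, T) = 0x03; 0x97 ⊕ 0x03 = 0x94.
P[3]: T = 0xBD, S = E(K, T) = 0x04; 0x02 ⊕ 0x04 = 0x06.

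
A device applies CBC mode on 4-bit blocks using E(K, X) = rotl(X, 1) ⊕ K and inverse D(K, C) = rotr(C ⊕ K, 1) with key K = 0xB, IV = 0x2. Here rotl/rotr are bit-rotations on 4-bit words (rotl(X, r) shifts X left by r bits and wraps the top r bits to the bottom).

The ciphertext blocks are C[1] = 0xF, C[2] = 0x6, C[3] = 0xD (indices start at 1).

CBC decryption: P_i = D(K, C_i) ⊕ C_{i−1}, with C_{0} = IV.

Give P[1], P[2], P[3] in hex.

P[1] = 0x0, P[2] = 0x1, P[3] = 0x5

P[1]: D(K, 0xF) = 0x2; 0x2 ⊕ 0x2 = 0x0.
P[2]: D(K, 0x6) = 0xE; 0xE ⊕ 0xF = 0x1.
P[3]: D(K, 0xD) = 0x3; 0x3 ⊕ 0x6 = 0x5.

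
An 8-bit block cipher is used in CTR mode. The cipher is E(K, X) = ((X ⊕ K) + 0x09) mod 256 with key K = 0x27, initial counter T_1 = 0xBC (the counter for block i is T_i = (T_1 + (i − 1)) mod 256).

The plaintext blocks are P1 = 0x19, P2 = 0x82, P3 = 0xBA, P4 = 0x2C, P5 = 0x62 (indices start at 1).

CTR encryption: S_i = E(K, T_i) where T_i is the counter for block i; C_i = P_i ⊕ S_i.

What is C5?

C1: T = 0xBC, S = E(K, T) = 0xA4; 0x19 ⊕ 0xA4 = 0xBD.
C2: T = 0xBD, S = E(K, T) = 0xA3; 0x82 ⊕ 0xA3 = 0x21.
C3: T = 0xBE, S = E(K, T) = 0xA2; 0xBA ⊕ 0xA2 = 0x18.
C4: T = 0xBF, S = E(K, T) = 0xA1; 0x2C ⊕ 0xA1 = 0x8D.
C5: T = 0xC0, S = E(K, T) = 0xF0; 0x62 ⊕ 0xF0 = 0x92.

C5 = 0x92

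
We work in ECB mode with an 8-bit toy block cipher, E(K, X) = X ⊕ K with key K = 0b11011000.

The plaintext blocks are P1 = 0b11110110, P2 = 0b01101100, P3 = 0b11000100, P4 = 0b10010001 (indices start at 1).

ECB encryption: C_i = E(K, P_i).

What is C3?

C3 = 0b00011100

C3: E(K, 0b11000100) = 0b00011100.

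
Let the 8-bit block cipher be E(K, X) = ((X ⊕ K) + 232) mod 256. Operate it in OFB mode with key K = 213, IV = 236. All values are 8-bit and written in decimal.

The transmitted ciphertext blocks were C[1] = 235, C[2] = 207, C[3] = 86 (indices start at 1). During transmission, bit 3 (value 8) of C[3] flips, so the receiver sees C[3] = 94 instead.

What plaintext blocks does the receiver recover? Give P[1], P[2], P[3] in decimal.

OFB decryption: S_i = E(K, S_{i−1}) with S_{0} = IV; P_i = C_i ⊕ S_i.
Only C[3] changed, to 94. In OFB, a change in C_i flips the same bit in P_i only; the keystream is unaffected. Decrypting the received ciphertext:
P[1]: S = E(K, 236) = 33; 235 ⊕ 33 = 202.
P[2]: S = E(K, 33) = 220; 207 ⊕ 220 = 19.
P[3]: S = E(K, 220) = 241; 94 ⊕ 241 = 175.
Blocks that differ from the original plaintext: P[3].

P[1] = 202, P[2] = 19, P[3] = 175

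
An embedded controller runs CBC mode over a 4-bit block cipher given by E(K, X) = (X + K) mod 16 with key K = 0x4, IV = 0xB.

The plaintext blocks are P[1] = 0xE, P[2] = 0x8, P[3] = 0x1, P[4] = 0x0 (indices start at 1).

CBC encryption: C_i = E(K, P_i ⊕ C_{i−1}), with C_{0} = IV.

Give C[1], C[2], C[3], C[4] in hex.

C[1] = 0x9, C[2] = 0x5, C[3] = 0x8, C[4] = 0xC

C[1]: P[1] ⊕ 0xB = 0x5; E(K, 0x5) = 0x9.
C[2]: P[2] ⊕ 0x9 = 0x1; E(K, 0x1) = 0x5.
C[3]: P[3] ⊕ 0x5 = 0x4; E(K, 0x4) = 0x8.
C[4]: P[4] ⊕ 0x8 = 0x8; E(K, 0x8) = 0xC.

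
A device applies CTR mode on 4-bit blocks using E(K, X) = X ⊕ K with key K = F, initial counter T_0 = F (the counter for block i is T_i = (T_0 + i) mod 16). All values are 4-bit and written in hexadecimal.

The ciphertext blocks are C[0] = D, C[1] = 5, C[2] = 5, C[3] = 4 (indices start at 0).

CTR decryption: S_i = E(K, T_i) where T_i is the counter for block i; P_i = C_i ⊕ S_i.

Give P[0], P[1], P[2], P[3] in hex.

P[0] = D, P[1] = A, P[2] = B, P[3] = 9

P[0]: T = F, S = E(K, T) = 0; D ⊕ 0 = D.
P[1]: T = 0, S = E(K, T) = F; 5 ⊕ F = A.
P[2]: T = 1, S = E(K, T) = E; 5 ⊕ E = B.
P[3]: T = 2, S = E(K, T) = D; 4 ⊕ D = 9.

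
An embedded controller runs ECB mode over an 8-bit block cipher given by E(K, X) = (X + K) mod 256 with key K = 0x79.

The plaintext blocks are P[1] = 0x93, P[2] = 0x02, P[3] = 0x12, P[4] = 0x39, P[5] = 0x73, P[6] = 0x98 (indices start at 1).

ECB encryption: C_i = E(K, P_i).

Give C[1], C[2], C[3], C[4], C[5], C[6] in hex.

C[1]: E(K, 0x93) = 0x0C.
C[2]: E(K, 0x02) = 0x7B.
C[3]: E(K, 0x12) = 0x8B.
C[4]: E(K, 0x39) = 0xB2.
C[5]: E(K, 0x73) = 0xEC.
C[6]: E(K, 0x98) = 0x11.

C[1] = 0x0C, C[2] = 0x7B, C[3] = 0x8B, C[4] = 0xB2, C[5] = 0xEC, C[6] = 0x11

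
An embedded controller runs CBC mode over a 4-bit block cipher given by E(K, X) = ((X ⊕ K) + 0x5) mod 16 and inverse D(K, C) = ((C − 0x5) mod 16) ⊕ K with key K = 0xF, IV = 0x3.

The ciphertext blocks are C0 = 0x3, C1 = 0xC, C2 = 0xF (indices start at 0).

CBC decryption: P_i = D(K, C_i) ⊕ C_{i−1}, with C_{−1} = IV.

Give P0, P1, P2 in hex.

P0: D(K, 0x3) = 0x1; 0x1 ⊕ 0x3 = 0x2.
P1: D(K, 0xC) = 0x8; 0x8 ⊕ 0x3 = 0xB.
P2: D(K, 0xF) = 0x5; 0x5 ⊕ 0xC = 0x9.

P0 = 0x2, P1 = 0xB, P2 = 0x9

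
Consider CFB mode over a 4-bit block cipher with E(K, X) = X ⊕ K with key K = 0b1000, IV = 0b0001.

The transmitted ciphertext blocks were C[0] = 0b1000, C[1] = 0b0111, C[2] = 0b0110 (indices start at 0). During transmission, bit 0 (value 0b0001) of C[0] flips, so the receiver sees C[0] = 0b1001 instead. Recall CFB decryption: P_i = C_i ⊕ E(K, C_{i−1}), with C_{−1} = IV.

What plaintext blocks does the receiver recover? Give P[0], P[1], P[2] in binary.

Only C[0] changed, to 0b1001. In CFB, a change in C_i flips the same bit in P_i and garbles P_{i+1}. Decrypting the received ciphertext:
P[0]: E(K, 0b0001) = 0b1001; 0b1001 ⊕ 0b1001 = 0b0000.
P[1]: E(K, 0b1001) = 0b0001; 0b0111 ⊕ 0b0001 = 0b0110.
P[2]: E(K, 0b0111) = 0b1111; 0b0110 ⊕ 0b1111 = 0b1001.
Blocks that differ from the original plaintext: P[0], P[1].

P[0] = 0b0000, P[1] = 0b0110, P[2] = 0b1001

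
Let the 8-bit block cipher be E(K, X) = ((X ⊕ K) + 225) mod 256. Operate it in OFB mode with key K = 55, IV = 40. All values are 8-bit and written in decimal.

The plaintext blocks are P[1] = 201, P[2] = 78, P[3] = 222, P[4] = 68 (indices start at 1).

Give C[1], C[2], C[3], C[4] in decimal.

C[1] = 201, C[2] = 86, C[3] = 206, C[4] = 76

OFB encryption: S_i = E(K, S_{i−1}) with S_{0} = IV; C_i = P_i ⊕ S_i.
C[1]: S = E(K, 40) = 0; 201 ⊕ 0 = 201.
C[2]: S = E(K, 0) = 24; 78 ⊕ 24 = 86.
C[3]: S = E(K, 24) = 16; 222 ⊕ 16 = 206.
C[4]: S = E(K, 16) = 8; 68 ⊕ 8 = 76.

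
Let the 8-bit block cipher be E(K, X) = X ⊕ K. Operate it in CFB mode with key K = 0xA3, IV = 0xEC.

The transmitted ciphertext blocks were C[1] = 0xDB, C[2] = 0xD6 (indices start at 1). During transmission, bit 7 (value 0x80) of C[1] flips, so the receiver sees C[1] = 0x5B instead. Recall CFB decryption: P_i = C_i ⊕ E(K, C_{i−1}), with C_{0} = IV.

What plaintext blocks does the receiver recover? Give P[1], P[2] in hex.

P[1] = 0x14, P[2] = 0x2E

Only C[1] changed, to 0x5B. In CFB, a change in C_i flips the same bit in P_i and garbles P_{i+1}. Decrypting the received ciphertext:
P[1]: E(K, 0xEC) = 0x4F; 0x5B ⊕ 0x4F = 0x14.
P[2]: E(K, 0x5B) = 0xF8; 0xD6 ⊕ 0xF8 = 0x2E.
Blocks that differ from the original plaintext: P[1], P[2].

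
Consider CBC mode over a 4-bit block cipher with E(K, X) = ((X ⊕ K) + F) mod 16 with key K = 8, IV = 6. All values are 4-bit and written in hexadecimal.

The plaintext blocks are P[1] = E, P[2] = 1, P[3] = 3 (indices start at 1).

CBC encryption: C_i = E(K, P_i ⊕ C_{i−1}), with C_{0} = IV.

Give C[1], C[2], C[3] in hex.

C[1] = F, C[2] = 5, C[3] = D

C[1]: P[1] ⊕ 6 = 8; E(K, 8) = F.
C[2]: P[2] ⊕ F = E; E(K, E) = 5.
C[3]: P[3] ⊕ 5 = 6; E(K, 6) = D.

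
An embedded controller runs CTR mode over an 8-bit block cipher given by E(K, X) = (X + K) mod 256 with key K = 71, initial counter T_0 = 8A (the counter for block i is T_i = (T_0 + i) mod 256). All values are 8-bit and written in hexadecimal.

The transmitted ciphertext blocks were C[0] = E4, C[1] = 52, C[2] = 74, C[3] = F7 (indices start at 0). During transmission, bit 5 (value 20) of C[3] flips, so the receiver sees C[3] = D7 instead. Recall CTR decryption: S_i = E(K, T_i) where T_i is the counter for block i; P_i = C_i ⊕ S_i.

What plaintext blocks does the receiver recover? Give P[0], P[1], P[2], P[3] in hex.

Only C[3] changed, to D7. In CTR, a change in C_i flips the same bit in P_i only; the keystream is unaffected. Decrypting the received ciphertext:
P[0]: T = 8A, S = E(K, T) = FB; E4 ⊕ FB = 1F.
P[1]: T = 8B, S = E(K, T) = FC; 52 ⊕ FC = AE.
P[2]: T = 8C, S = E(K, T) = FD; 74 ⊕ FD = 89.
P[3]: T = 8D, S = E(K, T) = FE; D7 ⊕ FE = 29.
Blocks that differ from the original plaintext: P[3].

P[0] = 1F, P[1] = AE, P[2] = 89, P[3] = 29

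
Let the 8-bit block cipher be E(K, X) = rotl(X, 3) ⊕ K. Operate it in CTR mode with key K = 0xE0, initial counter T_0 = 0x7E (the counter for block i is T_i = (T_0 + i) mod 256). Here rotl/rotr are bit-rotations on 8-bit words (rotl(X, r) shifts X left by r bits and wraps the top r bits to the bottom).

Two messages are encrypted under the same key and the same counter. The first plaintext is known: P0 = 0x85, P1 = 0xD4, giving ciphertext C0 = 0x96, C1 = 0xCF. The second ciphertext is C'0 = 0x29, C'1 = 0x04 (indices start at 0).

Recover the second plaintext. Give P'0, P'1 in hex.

P'0 = 0x3A, P'1 = 0x1F

In CTR with a reused counter, both messages share the same keystream S_i, so C_i ⊕ C'_i = P_i ⊕ P'_i and thus P'_i = P_i ⊕ C_i ⊕ C'_i.
P'0: 0x85 ⊕ 0x96 ⊕ 0x29 = 0x3A.
P'1: 0xD4 ⊕ 0xCF ⊕ 0x04 = 0x1F.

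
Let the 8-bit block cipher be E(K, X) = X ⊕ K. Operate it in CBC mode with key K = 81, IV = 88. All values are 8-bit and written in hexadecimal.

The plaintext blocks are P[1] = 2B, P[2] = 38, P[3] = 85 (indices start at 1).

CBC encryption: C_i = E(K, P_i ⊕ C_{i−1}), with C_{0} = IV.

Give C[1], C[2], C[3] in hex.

C[1] = 22, C[2] = 9B, C[3] = 9F

C[1]: P[1] ⊕ 88 = A3; E(K, A3) = 22.
C[2]: P[2] ⊕ 22 = 1A; E(K, 1A) = 9B.
C[3]: P[3] ⊕ 9B = 1E; E(K, 1E) = 9F.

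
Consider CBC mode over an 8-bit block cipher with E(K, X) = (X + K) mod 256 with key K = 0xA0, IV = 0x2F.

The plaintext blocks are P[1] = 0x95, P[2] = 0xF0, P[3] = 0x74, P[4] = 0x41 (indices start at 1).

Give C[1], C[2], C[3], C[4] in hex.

C[1] = 0x5A, C[2] = 0x4A, C[3] = 0xDE, C[4] = 0x3F

CBC encryption: C_i = E(K, P_i ⊕ C_{i−1}), with C_{0} = IV.
C[1]: P[1] ⊕ 0x2F = 0xBA; E(K, 0xBA) = 0x5A.
C[2]: P[2] ⊕ 0x5A = 0xAA; E(K, 0xAA) = 0x4A.
C[3]: P[3] ⊕ 0x4A = 0x3E; E(K, 0x3E) = 0xDE.
C[4]: P[4] ⊕ 0xDE = 0x9F; E(K, 0x9F) = 0x3F.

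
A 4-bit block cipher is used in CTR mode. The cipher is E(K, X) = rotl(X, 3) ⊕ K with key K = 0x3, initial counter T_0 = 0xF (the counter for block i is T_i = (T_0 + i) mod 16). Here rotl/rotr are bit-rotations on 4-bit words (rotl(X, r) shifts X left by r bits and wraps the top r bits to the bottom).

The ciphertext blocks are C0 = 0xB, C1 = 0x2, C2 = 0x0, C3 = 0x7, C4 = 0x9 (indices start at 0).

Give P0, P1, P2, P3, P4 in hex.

CTR decryption: S_i = E(K, T_i) where T_i is the counter for block i; P_i = C_i ⊕ S_i.
P0: T = 0xF, S = E(K, T) = 0xC; 0xB ⊕ 0xC = 0x7.
P1: T = 0x0, S = E(K, T) = 0x3; 0x2 ⊕ 0x3 = 0x1.
P2: T = 0x1, S = E(K, T) = 0xB; 0x0 ⊕ 0xB = 0xB.
P3: T = 0x2, S = E(K, T) = 0x2; 0x7 ⊕ 0x2 = 0x5.
P4: T = 0x3, S = E(K, T) = 0xA; 0x9 ⊕ 0xA = 0x3.

P0 = 0x7, P1 = 0x1, P2 = 0xB, P3 = 0x5, P4 = 0x3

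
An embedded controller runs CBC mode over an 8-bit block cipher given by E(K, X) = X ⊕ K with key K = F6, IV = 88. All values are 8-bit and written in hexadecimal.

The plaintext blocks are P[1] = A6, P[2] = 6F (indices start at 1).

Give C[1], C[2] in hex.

C[1] = D8, C[2] = 41

CBC encryption: C_i = E(K, P_i ⊕ C_{i−1}), with C_{0} = IV.
C[1]: P[1] ⊕ 88 = 2E; E(K, 2E) = D8.
C[2]: P[2] ⊕ D8 = B7; E(K, B7) = 41.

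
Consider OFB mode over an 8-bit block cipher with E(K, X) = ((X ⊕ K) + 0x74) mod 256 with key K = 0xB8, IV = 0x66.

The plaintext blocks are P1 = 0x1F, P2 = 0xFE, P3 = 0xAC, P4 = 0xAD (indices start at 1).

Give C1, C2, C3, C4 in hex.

OFB encryption: S_i = E(K, S_{i−1}) with S_{0} = IV; C_i = P_i ⊕ S_i.
C1: S = E(K, 0x66) = 0x52; 0x1F ⊕ 0x52 = 0x4D.
C2: S = E(K, 0x52) = 0x5E; 0xFE ⊕ 0x5E = 0xA0.
C3: S = E(K, 0x5E) = 0x5A; 0xAC ⊕ 0x5A = 0xF6.
C4: S = E(K, 0x5A) = 0x56; 0xAD ⊕ 0x56 = 0xFB.

C1 = 0x4D, C2 = 0xA0, C3 = 0xF6, C4 = 0xFB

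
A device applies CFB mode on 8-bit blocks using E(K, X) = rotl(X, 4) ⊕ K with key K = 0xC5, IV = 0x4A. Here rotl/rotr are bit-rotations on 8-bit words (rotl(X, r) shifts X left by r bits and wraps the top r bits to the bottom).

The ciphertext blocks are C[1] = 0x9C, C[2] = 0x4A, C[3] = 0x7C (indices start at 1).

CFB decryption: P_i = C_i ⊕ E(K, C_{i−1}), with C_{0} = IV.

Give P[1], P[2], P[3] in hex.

P[1] = 0xFD, P[2] = 0x46, P[3] = 0x1D

P[1]: E(K, 0x4A) = 0x61; 0x9C ⊕ 0x61 = 0xFD.
P[2]: E(K, 0x9C) = 0x0C; 0x4A ⊕ 0x0C = 0x46.
P[3]: E(K, 0x4A) = 0x61; 0x7C ⊕ 0x61 = 0x1D.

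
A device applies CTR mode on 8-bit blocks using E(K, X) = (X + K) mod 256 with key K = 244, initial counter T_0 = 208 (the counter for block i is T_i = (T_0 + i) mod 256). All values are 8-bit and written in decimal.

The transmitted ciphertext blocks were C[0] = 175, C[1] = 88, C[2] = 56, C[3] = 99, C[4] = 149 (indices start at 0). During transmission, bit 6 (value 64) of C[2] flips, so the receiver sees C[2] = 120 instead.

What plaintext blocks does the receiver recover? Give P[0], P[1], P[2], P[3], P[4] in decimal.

CTR decryption: S_i = E(K, T_i) where T_i is the counter for block i; P_i = C_i ⊕ S_i.
Only C[2] changed, to 120. In CTR, a change in C_i flips the same bit in P_i only; the keystream is unaffected. Decrypting the received ciphertext:
P[0]: T = 208, S = E(K, T) = 196; 175 ⊕ 196 = 107.
P[1]: T = 209, S = E(K, T) = 197; 88 ⊕ 197 = 157.
P[2]: T = 210, S = E(K, T) = 198; 120 ⊕ 198 = 190.
P[3]: T = 211, S = E(K, T) = 199; 99 ⊕ 199 = 164.
P[4]: T = 212, S = E(K, T) = 200; 149 ⊕ 200 = 93.
Blocks that differ from the original plaintext: P[2].

P[0] = 107, P[1] = 157, P[2] = 190, P[3] = 164, P[4] = 93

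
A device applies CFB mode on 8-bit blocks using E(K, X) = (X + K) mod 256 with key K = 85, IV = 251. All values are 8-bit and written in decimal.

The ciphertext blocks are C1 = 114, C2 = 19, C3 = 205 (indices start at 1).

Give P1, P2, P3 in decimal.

CFB decryption: P_i = C_i ⊕ E(K, C_{i−1}), with C_{0} = IV.
P1: E(K, 251) = 80; 114 ⊕ 80 = 34.
P2: E(K, 114) = 199; 19 ⊕ 199 = 212.
P3: E(K, 19) = 104; 205 ⊕ 104 = 165.

P1 = 34, P2 = 212, P3 = 165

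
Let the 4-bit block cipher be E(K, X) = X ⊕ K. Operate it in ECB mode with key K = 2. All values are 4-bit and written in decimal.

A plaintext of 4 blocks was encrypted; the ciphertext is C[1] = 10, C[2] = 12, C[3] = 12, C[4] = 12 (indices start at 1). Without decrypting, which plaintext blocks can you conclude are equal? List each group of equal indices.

ECB encrypts each block independently with the same key, so equal ciphertext blocks imply equal plaintext blocks.
C[2] = C[3] = C[4] = 12, so P[2] = P[3] = P[4].

P[2] = P[3] = P[4]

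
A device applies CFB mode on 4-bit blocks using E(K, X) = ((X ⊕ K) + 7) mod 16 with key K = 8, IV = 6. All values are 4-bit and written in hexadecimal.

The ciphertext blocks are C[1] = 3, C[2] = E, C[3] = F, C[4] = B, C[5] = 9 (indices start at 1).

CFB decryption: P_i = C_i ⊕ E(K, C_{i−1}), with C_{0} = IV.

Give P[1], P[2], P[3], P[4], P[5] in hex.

P[1]: E(K, 6) = 5; 3 ⊕ 5 = 6.
P[2]: E(K, 3) = 2; E ⊕ 2 = C.
P[3]: E(K, E) = D; F ⊕ D = 2.
P[4]: E(K, F) = E; B ⊕ E = 5.
P[5]: E(K, B) = A; 9 ⊕ A = 3.

P[1] = 6, P[2] = C, P[3] = 2, P[4] = 5, P[5] = 3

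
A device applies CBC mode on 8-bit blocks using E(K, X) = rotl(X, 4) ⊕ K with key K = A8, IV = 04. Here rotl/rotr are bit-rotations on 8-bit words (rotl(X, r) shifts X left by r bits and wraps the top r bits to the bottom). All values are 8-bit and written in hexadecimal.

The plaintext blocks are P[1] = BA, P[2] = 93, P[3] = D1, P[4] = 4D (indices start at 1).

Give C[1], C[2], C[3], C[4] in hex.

CBC encryption: C_i = E(K, P_i ⊕ C_{i−1}), with C_{0} = IV.
C[1]: P[1] ⊕ 04 = BE; E(K, BE) = 43.
C[2]: P[2] ⊕ 43 = D0; E(K, D0) = A5.
C[3]: P[3] ⊕ A5 = 74; E(K, 74) = EF.
C[4]: P[4] ⊕ EF = A2; E(K, A2) = 82.

C[1] = 43, C[2] = A5, C[3] = EF, C[4] = 82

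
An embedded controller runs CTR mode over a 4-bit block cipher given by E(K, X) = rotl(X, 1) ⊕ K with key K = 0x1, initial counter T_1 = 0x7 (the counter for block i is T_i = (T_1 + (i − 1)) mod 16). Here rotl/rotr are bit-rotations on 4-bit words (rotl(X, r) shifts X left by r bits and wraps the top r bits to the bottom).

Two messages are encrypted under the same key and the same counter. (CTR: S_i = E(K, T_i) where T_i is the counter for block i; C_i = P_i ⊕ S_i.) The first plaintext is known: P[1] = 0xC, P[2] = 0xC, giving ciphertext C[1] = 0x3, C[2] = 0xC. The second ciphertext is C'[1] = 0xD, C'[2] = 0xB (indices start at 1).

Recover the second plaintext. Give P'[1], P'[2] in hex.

P'[1] = 0x2, P'[2] = 0xB

In CTR with a reused counter, both messages share the same keystream S_i, so C_i ⊕ C'_i = P_i ⊕ P'_i and thus P'_i = P_i ⊕ C_i ⊕ C'_i.
P'[1]: 0xC ⊕ 0x3 ⊕ 0xD = 0x2.
P'[2]: 0xC ⊕ 0xC ⊕ 0xB = 0xB.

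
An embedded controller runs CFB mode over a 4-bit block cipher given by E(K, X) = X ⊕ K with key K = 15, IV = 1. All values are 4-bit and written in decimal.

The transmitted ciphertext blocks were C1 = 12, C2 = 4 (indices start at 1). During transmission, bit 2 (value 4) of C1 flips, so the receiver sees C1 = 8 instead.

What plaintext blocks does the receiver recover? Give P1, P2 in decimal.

P1 = 6, P2 = 3

CFB decryption: P_i = C_i ⊕ E(K, C_{i−1}), with C_{0} = IV.
Only C1 changed, to 8. In CFB, a change in C_i flips the same bit in P_i and garbles P_{i+1}. Decrypting the received ciphertext:
P1: E(K, 1) = 14; 8 ⊕ 14 = 6.
P2: E(K, 8) = 7; 4 ⊕ 7 = 3.
Blocks that differ from the original plaintext: P1, P2.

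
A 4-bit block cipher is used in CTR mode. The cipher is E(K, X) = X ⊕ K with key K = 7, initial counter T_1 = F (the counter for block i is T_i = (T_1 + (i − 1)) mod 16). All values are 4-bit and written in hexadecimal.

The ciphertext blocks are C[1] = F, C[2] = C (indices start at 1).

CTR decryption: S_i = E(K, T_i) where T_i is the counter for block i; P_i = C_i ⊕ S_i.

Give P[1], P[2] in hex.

P[1] = 7, P[2] = B

P[1]: T = F, S = E(K, T) = 8; F ⊕ 8 = 7.
P[2]: T = 0, S = E(K, T) = 7; C ⊕ 7 = B.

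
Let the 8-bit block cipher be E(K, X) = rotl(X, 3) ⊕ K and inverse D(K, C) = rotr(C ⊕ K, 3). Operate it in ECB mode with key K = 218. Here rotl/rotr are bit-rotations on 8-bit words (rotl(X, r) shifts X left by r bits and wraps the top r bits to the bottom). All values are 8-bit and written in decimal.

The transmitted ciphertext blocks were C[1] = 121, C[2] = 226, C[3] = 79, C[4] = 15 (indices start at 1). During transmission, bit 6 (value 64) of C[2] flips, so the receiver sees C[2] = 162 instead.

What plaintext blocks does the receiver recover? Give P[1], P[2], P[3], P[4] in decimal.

ECB decryption: P_i = D(K, C_i).
Only C[2] changed, to 162. In ECB, a change in C_i affects only P_i. Decrypting the received ciphertext:
P[1]: D(K, 121) = 116.
P[2]: D(K, 162) = 15.
P[3]: D(K, 79) = 178.
P[4]: D(K, 15) = 186.
Blocks that differ from the original plaintext: P[2].

P[1] = 116, P[2] = 15, P[3] = 178, P[4] = 186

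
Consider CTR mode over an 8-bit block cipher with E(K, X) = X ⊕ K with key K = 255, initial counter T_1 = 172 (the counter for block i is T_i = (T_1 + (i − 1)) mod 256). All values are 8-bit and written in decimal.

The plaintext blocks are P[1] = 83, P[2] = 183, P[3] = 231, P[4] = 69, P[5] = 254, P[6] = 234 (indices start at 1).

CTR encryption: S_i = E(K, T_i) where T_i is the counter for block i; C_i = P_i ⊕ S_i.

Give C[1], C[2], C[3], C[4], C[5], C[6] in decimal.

C[1]: T = 172, S = E(K, T) = 83; 83 ⊕ 83 = 0.
C[2]: T = 173, S = E(K, T) = 82; 183 ⊕ 82 = 229.
C[3]: T = 174, S = E(K, T) = 81; 231 ⊕ 81 = 182.
C[4]: T = 175, S = E(K, T) = 80; 69 ⊕ 80 = 21.
C[5]: T = 176, S = E(K, T) = 79; 254 ⊕ 79 = 177.
C[6]: T = 177, S = E(K, T) = 78; 234 ⊕ 78 = 164.

C[1] = 0, C[2] = 229, C[3] = 182, C[4] = 21, C[5] = 177, C[6] = 164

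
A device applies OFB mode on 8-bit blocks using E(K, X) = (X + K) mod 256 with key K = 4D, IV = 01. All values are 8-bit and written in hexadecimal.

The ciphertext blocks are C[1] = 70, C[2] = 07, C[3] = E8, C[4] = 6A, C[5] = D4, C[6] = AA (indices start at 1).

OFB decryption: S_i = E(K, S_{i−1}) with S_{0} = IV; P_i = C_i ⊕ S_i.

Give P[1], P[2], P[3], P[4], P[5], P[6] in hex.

P[1]: S = E(K, 01) = 4E; 70 ⊕ 4E = 3E.
P[2]: S = E(K, 4E) = 9B; 07 ⊕ 9B = 9C.
P[3]: S = E(K, 9B) = E8; E8 ⊕ E8 = 00.
P[4]: S = E(K, E8) = 35; 6A ⊕ 35 = 5F.
P[5]: S = E(K, 35) = 82; D4 ⊕ 82 = 56.
P[6]: S = E(K, 82) = CF; AA ⊕ CF = 65.

P[1] = 3E, P[2] = 9C, P[3] = 00, P[4] = 5F, P[5] = 56, P[6] = 65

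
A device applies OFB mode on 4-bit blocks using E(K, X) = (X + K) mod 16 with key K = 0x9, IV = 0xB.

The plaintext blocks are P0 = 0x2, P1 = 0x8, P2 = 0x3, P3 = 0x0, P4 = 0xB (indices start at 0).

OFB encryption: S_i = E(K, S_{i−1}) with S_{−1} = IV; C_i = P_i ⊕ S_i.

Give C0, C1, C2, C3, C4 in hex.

C0: S = E(K, 0xB) = 0x4; 0x2 ⊕ 0x4 = 0x6.
C1: S = E(K, 0x4) = 0xD; 0x8 ⊕ 0xD = 0x5.
C2: S = E(K, 0xD) = 0x6; 0x3 ⊕ 0x6 = 0x5.
C3: S = E(K, 0x6) = 0xF; 0x0 ⊕ 0xF = 0xF.
C4: S = E(K, 0xF) = 0x8; 0xB ⊕ 0x8 = 0x3.

C0 = 0x6, C1 = 0x5, C2 = 0x5, C3 = 0xF, C4 = 0x3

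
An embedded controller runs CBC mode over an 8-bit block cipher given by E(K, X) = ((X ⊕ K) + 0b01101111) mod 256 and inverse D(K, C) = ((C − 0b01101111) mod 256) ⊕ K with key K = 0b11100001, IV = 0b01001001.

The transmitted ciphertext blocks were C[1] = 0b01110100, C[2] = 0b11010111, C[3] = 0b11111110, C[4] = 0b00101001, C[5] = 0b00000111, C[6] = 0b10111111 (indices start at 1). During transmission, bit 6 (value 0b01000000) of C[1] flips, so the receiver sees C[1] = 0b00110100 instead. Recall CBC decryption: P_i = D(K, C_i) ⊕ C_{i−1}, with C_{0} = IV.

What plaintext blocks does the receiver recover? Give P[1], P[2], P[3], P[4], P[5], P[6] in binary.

P[1] = 0b01101101, P[2] = 0b10111101, P[3] = 0b10111001, P[4] = 0b10100101, P[5] = 0b01010000, P[6] = 0b10110110

Only C[1] changed, to 0b00110100. In CBC, a change in C_i garbles P_i and flips the same bit in P_{i+1}. Decrypting the received ciphertext:
P[1]: D(K, 0b00110100) = 0b00100100; 0b00100100 ⊕ 0b01001001 = 0b01101101.
P[2]: D(K, 0b11010111) = 0b10001001; 0b10001001 ⊕ 0b00110100 = 0b10111101.
P[3]: D(K, 0b11111110) = 0b01101110; 0b01101110 ⊕ 0b11010111 = 0b10111001.
P[4]: D(K, 0b00101001) = 0b01011011; 0b01011011 ⊕ 0b11111110 = 0b10100101.
P[5]: D(K, 0b00000111) = 0b01111001; 0b01111001 ⊕ 0b00101001 = 0b01010000.
P[6]: D(K, 0b10111111) = 0b10110001; 0b10110001 ⊕ 0b00000111 = 0b10110110.
Blocks that differ from the original plaintext: P[1], P[2].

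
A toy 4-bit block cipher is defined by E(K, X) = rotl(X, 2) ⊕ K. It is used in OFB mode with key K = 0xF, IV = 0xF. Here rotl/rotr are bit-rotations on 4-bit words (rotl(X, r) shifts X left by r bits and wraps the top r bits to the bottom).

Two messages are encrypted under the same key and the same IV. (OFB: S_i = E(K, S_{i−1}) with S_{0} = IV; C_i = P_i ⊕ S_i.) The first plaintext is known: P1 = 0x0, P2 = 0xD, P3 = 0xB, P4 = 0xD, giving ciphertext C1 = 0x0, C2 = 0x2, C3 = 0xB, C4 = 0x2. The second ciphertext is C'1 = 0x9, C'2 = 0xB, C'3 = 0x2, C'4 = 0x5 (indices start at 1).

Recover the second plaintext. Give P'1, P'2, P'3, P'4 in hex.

In OFB with a reused IV, both messages share the same keystream S_i, so C_i ⊕ C'_i = P_i ⊕ P'_i and thus P'_i = P_i ⊕ C_i ⊕ C'_i.
P'1: 0x0 ⊕ 0x0 ⊕ 0x9 = 0x9.
P'2: 0xD ⊕ 0x2 ⊕ 0xB = 0x4.
P'3: 0xB ⊕ 0xB ⊕ 0x2 = 0x2.
P'4: 0xD ⊕ 0x2 ⊕ 0x5 = 0xA.

P'1 = 0x9, P'2 = 0x4, P'3 = 0x2, P'4 = 0xA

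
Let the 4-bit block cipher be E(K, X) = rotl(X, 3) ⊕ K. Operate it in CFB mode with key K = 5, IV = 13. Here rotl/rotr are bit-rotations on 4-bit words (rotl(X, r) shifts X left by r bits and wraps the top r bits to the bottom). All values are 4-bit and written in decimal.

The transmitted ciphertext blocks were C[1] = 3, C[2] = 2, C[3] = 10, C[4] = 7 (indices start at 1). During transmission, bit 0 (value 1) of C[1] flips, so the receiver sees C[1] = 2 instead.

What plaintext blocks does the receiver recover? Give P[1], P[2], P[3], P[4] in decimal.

CFB decryption: P_i = C_i ⊕ E(K, C_{i−1}), with C_{0} = IV.
Only C[1] changed, to 2. In CFB, a change in C_i flips the same bit in P_i and garbles P_{i+1}. Decrypting the received ciphertext:
P[1]: E(K, 13) = 11; 2 ⊕ 11 = 9.
P[2]: E(K, 2) = 4; 2 ⊕ 4 = 6.
P[3]: E(K, 2) = 4; 10 ⊕ 4 = 14.
P[4]: E(K, 10) = 0; 7 ⊕ 0 = 7.
Blocks that differ from the original plaintext: P[1], P[2].

P[1] = 9, P[2] = 6, P[3] = 14, P[4] = 7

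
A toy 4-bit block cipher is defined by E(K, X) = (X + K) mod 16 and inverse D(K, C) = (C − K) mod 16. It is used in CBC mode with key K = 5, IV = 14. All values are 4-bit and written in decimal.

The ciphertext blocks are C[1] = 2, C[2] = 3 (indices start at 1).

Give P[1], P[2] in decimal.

P[1] = 3, P[2] = 12

CBC decryption: P_i = D(K, C_i) ⊕ C_{i−1}, with C_{0} = IV.
P[1]: D(K, 2) = 13; 13 ⊕ 14 = 3.
P[2]: D(K, 3) = 14; 14 ⊕ 2 = 12.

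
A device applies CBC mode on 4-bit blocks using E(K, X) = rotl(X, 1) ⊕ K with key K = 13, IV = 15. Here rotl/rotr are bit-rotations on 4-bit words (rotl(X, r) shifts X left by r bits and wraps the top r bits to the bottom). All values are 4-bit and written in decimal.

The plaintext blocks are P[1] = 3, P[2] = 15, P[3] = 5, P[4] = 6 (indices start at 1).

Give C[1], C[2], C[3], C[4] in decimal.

CBC encryption: C_i = E(K, P_i ⊕ C_{i−1}), with C_{0} = IV.
C[1]: P[1] ⊕ 15 = 12; E(K, 12) = 4.
C[2]: P[2] ⊕ 4 = 11; E(K, 11) = 10.
C[3]: P[3] ⊕ 10 = 15; E(K, 15) = 2.
C[4]: P[4] ⊕ 2 = 4; E(K, 4) = 5.

C[1] = 4, C[2] = 10, C[3] = 2, C[4] = 5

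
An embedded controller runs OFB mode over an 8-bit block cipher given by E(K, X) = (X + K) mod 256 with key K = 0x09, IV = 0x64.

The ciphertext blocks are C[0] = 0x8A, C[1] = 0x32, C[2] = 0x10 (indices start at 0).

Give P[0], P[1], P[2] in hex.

OFB decryption: S_i = E(K, S_{i−1}) with S_{−1} = IV; P_i = C_i ⊕ S_i.
P[0]: S = E(K, 0x64) = 0x6D; 0x8A ⊕ 0x6D = 0xE7.
P[1]: S = E(K, 0x6D) = 0x76; 0x32 ⊕ 0x76 = 0x44.
P[2]: S = E(K, 0x76) = 0x7F; 0x10 ⊕ 0x7F = 0x6F.

P[0] = 0xE7, P[1] = 0x44, P[2] = 0x6F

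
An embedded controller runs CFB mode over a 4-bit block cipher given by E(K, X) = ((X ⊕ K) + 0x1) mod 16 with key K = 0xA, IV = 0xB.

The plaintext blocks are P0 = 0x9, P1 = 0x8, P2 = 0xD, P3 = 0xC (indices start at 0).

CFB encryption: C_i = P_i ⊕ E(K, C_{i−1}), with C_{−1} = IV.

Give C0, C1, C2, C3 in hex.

C0: E(K, 0xB) = 0x2; 0x9 ⊕ 0x2 = 0xB.
C1: E(K, 0xB) = 0x2; 0x8 ⊕ 0x2 = 0xA.
C2: E(K, 0xA) = 0x1; 0xD ⊕ 0x1 = 0xC.
C3: E(K, 0xC) = 0x7; 0xC ⊕ 0x7 = 0xB.

C0 = 0xB, C1 = 0xA, C2 = 0xC, C3 = 0xB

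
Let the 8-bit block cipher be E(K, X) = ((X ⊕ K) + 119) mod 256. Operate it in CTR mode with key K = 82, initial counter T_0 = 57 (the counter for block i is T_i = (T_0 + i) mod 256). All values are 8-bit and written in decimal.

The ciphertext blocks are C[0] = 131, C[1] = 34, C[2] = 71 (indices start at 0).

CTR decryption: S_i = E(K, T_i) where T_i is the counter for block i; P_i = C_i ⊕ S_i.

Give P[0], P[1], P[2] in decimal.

P[0] = 97, P[1] = 253, P[2] = 167

P[0]: T = 57, S = E(K, T) = 226; 131 ⊕ 226 = 97.
P[1]: T = 58, S = E(K, T) = 223; 34 ⊕ 223 = 253.
P[2]: T = 59, S = E(K, T) = 224; 71 ⊕ 224 = 167.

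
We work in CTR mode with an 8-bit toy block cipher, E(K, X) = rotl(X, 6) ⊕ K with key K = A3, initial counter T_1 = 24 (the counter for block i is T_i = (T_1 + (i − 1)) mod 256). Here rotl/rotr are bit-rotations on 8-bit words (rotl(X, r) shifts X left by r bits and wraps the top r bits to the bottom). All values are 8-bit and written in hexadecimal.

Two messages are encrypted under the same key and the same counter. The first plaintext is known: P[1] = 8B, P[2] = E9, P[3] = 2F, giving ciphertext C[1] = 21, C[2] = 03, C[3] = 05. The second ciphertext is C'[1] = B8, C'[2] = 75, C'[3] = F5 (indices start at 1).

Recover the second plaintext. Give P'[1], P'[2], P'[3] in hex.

P'[1] = 12, P'[2] = 9F, P'[3] = DF

In CTR with a reused counter, both messages share the same keystream S_i, so C_i ⊕ C'_i = P_i ⊕ P'_i and thus P'_i = P_i ⊕ C_i ⊕ C'_i.
P'[1]: 8B ⊕ 21 ⊕ B8 = 12.
P'[2]: E9 ⊕ 03 ⊕ 75 = 9F.
P'[3]: 2F ⊕ 05 ⊕ F5 = DF.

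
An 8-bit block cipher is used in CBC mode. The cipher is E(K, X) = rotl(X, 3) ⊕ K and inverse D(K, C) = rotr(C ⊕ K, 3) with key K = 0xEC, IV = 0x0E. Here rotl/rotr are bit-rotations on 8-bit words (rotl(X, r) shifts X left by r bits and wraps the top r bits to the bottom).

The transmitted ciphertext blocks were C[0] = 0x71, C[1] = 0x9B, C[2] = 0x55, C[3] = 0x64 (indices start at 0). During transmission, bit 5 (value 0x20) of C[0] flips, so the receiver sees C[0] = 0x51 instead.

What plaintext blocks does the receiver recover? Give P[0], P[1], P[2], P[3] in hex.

P[0] = 0xB9, P[1] = 0xBF, P[2] = 0xAC, P[3] = 0x44

CBC decryption: P_i = D(K, C_i) ⊕ C_{i−1}, with C_{−1} = IV.
Only C[0] changed, to 0x51. In CBC, a change in C_i garbles P_i and flips the same bit in P_{i+1}. Decrypting the received ciphertext:
P[0]: D(K, 0x51) = 0xB7; 0xB7 ⊕ 0x0E = 0xB9.
P[1]: D(K, 0x9B) = 0xEE; 0xEE ⊕ 0x51 = 0xBF.
P[2]: D(K, 0x55) = 0x37; 0x37 ⊕ 0x9B = 0xAC.
P[3]: D(K, 0x64) = 0x11; 0x11 ⊕ 0x55 = 0x44.
Blocks that differ from the original plaintext: P[0], P[1].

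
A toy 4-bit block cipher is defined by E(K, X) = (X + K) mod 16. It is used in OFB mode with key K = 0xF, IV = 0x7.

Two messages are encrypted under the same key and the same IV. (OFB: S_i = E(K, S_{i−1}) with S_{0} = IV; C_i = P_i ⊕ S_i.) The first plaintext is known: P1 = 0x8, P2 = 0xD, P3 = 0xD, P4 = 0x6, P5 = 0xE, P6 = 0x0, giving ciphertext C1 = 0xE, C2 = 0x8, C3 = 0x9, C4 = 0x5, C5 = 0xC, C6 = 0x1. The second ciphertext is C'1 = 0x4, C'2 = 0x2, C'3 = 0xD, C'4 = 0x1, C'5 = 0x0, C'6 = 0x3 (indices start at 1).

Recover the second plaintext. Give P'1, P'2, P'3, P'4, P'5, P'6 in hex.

In OFB with a reused IV, both messages share the same keystream S_i, so C_i ⊕ C'_i = P_i ⊕ P'_i and thus P'_i = P_i ⊕ C_i ⊕ C'_i.
P'1: 0x8 ⊕ 0xE ⊕ 0x4 = 0x2.
P'2: 0xD ⊕ 0x8 ⊕ 0x2 = 0x7.
P'3: 0xD ⊕ 0x9 ⊕ 0xD = 0x9.
P'4: 0x6 ⊕ 0x5 ⊕ 0x1 = 0x2.
P'5: 0xE ⊕ 0xC ⊕ 0x0 = 0x2.
P'6: 0x0 ⊕ 0x1 ⊕ 0x3 = 0x2.

P'1 = 0x2, P'2 = 0x7, P'3 = 0x9, P'4 = 0x2, P'5 = 0x2, P'6 = 0x2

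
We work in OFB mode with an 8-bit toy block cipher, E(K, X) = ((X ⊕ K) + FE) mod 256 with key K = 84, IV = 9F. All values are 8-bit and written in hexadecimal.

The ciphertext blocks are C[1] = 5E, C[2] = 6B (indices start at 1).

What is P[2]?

OFB decryption: S_i = E(K, S_{i−1}) with S_{0} = IV; P_i = C_i ⊕ S_i.
P[1]: S = E(K, 9F) = 19; 5E ⊕ 19 = 47.
P[2]: S = E(K, 19) = 9B; 6B ⊕ 9B = F0.

P[2] = F0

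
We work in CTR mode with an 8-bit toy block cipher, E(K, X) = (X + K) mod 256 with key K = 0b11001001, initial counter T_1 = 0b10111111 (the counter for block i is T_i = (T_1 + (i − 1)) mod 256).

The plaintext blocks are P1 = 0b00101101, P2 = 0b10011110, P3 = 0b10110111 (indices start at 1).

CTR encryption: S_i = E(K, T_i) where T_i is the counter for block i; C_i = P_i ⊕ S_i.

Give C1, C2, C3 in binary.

C1 = 0b10100101, C2 = 0b00010111, C3 = 0b00111101

C1: T = 0b10111111, S = E(K, T) = 0b10001000; 0b00101101 ⊕ 0b10001000 = 0b10100101.
C2: T = 0b11000000, S = E(K, T) = 0b10001001; 0b10011110 ⊕ 0b10001001 = 0b00010111.
C3: T = 0b11000001, S = E(K, T) = 0b10001010; 0b10110111 ⊕ 0b10001010 = 0b00111101.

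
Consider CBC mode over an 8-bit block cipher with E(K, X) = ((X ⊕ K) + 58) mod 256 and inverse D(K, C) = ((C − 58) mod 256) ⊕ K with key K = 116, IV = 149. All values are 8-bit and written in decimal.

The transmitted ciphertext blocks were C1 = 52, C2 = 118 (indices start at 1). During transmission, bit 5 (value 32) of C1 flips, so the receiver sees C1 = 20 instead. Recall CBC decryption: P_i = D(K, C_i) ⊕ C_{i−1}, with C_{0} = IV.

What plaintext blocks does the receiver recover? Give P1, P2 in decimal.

Only C1 changed, to 20. In CBC, a change in C_i garbles P_i and flips the same bit in P_{i+1}. Decrypting the received ciphertext:
P1: D(K, 20) = 174; 174 ⊕ 149 = 59.
P2: D(K, 118) = 72; 72 ⊕ 20 = 92.
Blocks that differ from the original plaintext: P1, P2.

P1 = 59, P2 = 92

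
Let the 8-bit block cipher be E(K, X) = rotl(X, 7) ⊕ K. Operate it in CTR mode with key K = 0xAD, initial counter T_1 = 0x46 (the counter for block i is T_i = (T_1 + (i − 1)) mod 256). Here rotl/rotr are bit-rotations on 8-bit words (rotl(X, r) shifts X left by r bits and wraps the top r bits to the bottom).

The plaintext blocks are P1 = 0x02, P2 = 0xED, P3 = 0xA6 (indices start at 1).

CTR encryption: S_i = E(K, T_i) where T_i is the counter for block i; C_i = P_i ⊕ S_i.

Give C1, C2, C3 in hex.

C1: T = 0x46, S = E(K, T) = 0x8E; 0x02 ⊕ 0x8E = 0x8C.
C2: T = 0x47, S = E(K, T) = 0x0E; 0xED ⊕ 0x0E = 0xE3.
C3: T = 0x48, S = E(K, T) = 0x89; 0xA6 ⊕ 0x89 = 0x2F.

C1 = 0x8C, C2 = 0xE3, C3 = 0x2F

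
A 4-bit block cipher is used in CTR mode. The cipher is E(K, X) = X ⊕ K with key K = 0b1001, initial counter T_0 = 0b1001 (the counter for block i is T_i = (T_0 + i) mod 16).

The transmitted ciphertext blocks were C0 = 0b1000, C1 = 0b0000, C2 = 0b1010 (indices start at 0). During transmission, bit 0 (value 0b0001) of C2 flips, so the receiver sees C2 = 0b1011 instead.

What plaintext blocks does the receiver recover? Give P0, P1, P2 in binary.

CTR decryption: S_i = E(K, T_i) where T_i is the counter for block i; P_i = C_i ⊕ S_i.
Only C2 changed, to 0b1011. In CTR, a change in C_i flips the same bit in P_i only; the keystream is unaffected. Decrypting the received ciphertext:
P0: T = 0b1001, S = E(K, T) = 0b0000; 0b1000 ⊕ 0b0000 = 0b1000.
P1: T = 0b1010, S = E(K, T) = 0b0011; 0b0000 ⊕ 0b0011 = 0b0011.
P2: T = 0b1011, S = E(K, T) = 0b0010; 0b1011 ⊕ 0b0010 = 0b1001.
Blocks that differ from the original plaintext: P2.

P0 = 0b1000, P1 = 0b0011, P2 = 0b1001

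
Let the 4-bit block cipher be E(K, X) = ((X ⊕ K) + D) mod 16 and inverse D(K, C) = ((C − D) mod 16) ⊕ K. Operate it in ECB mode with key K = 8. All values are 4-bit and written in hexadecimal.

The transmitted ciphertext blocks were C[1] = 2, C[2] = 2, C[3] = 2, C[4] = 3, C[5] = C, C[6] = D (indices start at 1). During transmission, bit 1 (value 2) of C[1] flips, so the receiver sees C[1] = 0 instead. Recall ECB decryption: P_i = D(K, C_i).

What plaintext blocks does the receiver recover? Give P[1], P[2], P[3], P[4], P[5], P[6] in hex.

Only C[1] changed, to 0. In ECB, a change in C_i affects only P_i. Decrypting the received ciphertext:
P[1]: D(K, 0) = B.
P[2]: D(K, 2) = D.
P[3]: D(K, 2) = D.
P[4]: D(K, 3) = E.
P[5]: D(K, C) = 7.
P[6]: D(K, D) = 8.
Blocks that differ from the original plaintext: P[1].

P[1] = B, P[2] = D, P[3] = D, P[4] = E, P[5] = 7, P[6] = 8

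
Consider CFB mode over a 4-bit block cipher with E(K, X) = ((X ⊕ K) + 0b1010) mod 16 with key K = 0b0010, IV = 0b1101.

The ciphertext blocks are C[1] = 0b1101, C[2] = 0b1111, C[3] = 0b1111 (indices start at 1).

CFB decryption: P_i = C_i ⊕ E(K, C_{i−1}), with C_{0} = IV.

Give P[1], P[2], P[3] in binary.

P[1]: E(K, 0b1101) = 0b1001; 0b1101 ⊕ 0b1001 = 0b0100.
P[2]: E(K, 0b1101) = 0b1001; 0b1111 ⊕ 0b1001 = 0b0110.
P[3]: E(K, 0b1111) = 0b0111; 0b1111 ⊕ 0b0111 = 0b1000.

P[1] = 0b0100, P[2] = 0b0110, P[3] = 0b1000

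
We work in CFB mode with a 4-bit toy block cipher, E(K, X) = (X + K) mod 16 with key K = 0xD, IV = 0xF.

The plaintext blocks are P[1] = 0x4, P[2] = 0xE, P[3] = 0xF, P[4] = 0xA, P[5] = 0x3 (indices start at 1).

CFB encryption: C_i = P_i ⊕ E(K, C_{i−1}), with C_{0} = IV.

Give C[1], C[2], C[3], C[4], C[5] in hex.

C[1] = 0x8, C[2] = 0xB, C[3] = 0x7, C[4] = 0xE, C[5] = 0x8

C[1]: E(K, 0xF) = 0xC; 0x4 ⊕ 0xC = 0x8.
C[2]: E(K, 0x8) = 0x5; 0xE ⊕ 0x5 = 0xB.
C[3]: E(K, 0xB) = 0x8; 0xF ⊕ 0x8 = 0x7.
C[4]: E(K, 0x7) = 0x4; 0xA ⊕ 0x4 = 0xE.
C[5]: E(K, 0xE) = 0xB; 0x3 ⊕ 0xB = 0x8.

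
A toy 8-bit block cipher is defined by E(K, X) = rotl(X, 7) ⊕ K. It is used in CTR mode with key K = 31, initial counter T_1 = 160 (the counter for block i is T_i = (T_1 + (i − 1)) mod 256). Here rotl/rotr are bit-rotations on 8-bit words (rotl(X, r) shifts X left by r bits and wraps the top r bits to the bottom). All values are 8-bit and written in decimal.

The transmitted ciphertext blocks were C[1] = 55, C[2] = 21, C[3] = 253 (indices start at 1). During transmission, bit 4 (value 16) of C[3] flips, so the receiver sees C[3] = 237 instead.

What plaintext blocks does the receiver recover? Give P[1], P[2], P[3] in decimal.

CTR decryption: S_i = E(K, T_i) where T_i is the counter for block i; P_i = C_i ⊕ S_i.
Only C[3] changed, to 237. In CTR, a change in C_i flips the same bit in P_i only; the keystream is unaffected. Decrypting the received ciphertext:
P[1]: T = 160, S = E(K, T) = 79; 55 ⊕ 79 = 120.
P[2]: T = 161, S = E(K, T) = 207; 21 ⊕ 207 = 218.
P[3]: T = 162, S = E(K, T) = 78; 237 ⊕ 78 = 163.
Blocks that differ from the original plaintext: P[3].

P[1] = 120, P[2] = 218, P[3] = 163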